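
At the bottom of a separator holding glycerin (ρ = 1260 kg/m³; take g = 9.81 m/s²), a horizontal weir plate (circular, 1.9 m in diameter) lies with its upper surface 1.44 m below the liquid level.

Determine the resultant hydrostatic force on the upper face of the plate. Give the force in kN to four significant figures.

γ = ρg = 1260 × 9.81 / 1000 = 12.3606 kN/m³.
The plate is horizontal, so pressure is uniform at p = γ·h = 12.3606 × 1.44 = 17.7993 kN/m².
A = π(0.95)² = 2.83529 m².
F = p·A = 17.7993 × 2.83529 = 50.4662 kN.

F ≈ 50.47 kN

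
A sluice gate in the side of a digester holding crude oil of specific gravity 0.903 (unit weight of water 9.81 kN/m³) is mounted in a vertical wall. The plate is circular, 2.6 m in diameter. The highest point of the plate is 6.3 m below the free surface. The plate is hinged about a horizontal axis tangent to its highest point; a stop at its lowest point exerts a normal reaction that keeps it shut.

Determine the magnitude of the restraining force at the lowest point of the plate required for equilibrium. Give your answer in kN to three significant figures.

P ≈ 186 kN

γ = 0.903 × 9.81 = 8.85843 kN/m³.
The centroid is at the centre, 1.3 m below the top of the plate, so the centroid depth is h_c = 6.3 + 1.3 = 7.6 m.
A = π(1.3)² = 5.30929 m².
Resultant F = γ·h_c·A = 8.85843 × 7.6 × 5.30929 = 357.443 kN.
I_c = πr⁴/4 = π × 1.3⁴/4 = 2.24318 m⁴.
Centre of pressure: y_p = y_c + I_c/(y_c·A) = 7.6 + 2.24318/(7.6 × 5.30929) = 7.6 + 0.0555922 = 7.65559 m along the plane.
The resultant acts 1.3 + 0.0555922 = 1.35559 m (along the plate) below the hinge at the top edge, so the moment about the hinge is M = F × 1.35559 = 357.443 × 1.35559 = 484.546 kN·m.
A normal force at the bottom, 2.6 m from the hinge, must supply this moment: P = 484.546/2.6 = 186.364 kN.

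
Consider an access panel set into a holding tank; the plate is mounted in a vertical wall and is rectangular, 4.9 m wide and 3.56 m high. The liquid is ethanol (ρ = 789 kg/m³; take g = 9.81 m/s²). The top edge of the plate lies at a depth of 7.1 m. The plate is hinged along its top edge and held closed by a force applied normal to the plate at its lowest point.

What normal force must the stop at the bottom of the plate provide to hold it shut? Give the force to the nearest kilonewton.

γ = ρg = 789 × 9.81 / 1000 = 7.74009 kN/m³.
The centroid lies 3.56/2 = 1.78 m below the top edge, so the centroid depth is h_c = 7.1 + 1.78 = 8.88 m.
A = 4.9 × 3.56 = 17.444 m².
Resultant F = γ·h_c·A = 7.74009 × 8.88 × 17.444 = 1198.96 kN.
I_c = b·h³/12 = 4.9 × 3.56³/12 = 18.4232 m⁴.
Centre of pressure: y_p = y_c + I_c/(y_c·A) = 8.88 + 18.4232/(8.88 × 17.444) = 8.88 + 0.118934 = 8.99893 m along the plane.
The resultant acts 1.78 + 0.118934 = 1.89893 m (along the plate) below the hinge at the top edge, so the moment about the hinge is M = F × 1.89893 = 1198.96 × 1.89893 = 2276.74 kN·m.
A normal force at the bottom, 3.56 m from the hinge, must supply this moment: P = 2276.74/3.56 = 639.534 kN.

P ≈ 640 kN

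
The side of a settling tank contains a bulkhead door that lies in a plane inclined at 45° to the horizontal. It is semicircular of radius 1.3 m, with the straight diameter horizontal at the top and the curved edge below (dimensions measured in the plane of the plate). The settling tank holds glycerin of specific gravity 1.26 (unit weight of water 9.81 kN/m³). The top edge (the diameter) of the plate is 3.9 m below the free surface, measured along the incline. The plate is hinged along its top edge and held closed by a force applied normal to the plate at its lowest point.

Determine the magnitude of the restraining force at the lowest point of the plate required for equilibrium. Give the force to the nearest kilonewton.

P ≈ 46 kN

γ = 1.26 × 9.81 = 12.3606 kN/m³.
Let θ = 45° be the plate's angle to the horizontal; measure y along the incline from where the plane meets the free surface. Vertical depth h = y·sinθ with sinθ = 0.707107.
The centroid of a semicircle lies 4r/(3π) = 0.551737 m from the diameter, here below the top edge, so y_c = 3.9 + 0.551737 = 4.45174 m and h_c = 4.45174 × 0.707107 = 3.14786 m.
A = πr²/2 = π × 1.3²/2 = 2.65465 m².
Resultant F = γ·h_c·A = 12.3606 × 3.14786 × 2.65465 = 103.291 kN.
I_c = (π/8 − 8/(9π))·r⁴ = 0.109757 × 1.3⁴ = 0.313477 m⁴.
Centre of pressure: y_p = y_c + I_c/(y_c·A) = 4.45174 + 0.313477/(4.45174 × 2.65465) = 4.45174 + 0.0265258 = 4.47827 m along the plane.
The resultant acts 0.551737 + 0.0265258 = 0.578263 m (along the plate) below the hinge at the top edge, so the moment about the hinge is M = F × 0.578263 = 103.291 × 0.578263 = 59.7294 kN·m.
A normal force at the bottom, 1.3 m from the hinge, must supply this moment: P = 59.7294/1.3 = 45.9457 kN.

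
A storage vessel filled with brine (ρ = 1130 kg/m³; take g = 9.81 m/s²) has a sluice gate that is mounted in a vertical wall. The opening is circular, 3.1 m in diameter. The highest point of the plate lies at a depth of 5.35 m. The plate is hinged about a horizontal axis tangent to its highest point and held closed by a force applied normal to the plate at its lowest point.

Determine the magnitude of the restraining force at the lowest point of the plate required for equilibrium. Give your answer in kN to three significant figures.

γ = ρg = 1130 × 9.81 / 1000 = 11.0853 kN/m³.
The centroid is at the centre, 1.55 m below the top of the plate, so the centroid depth is h_c = 5.35 + 1.55 = 6.9 m.
A = π(1.55)² = 7.54768 m².
Resultant F = γ·h_c·A = 11.0853 × 6.9 × 7.54768 = 577.311 kN.
I_c = πr⁴/4 = π × 1.55⁴/4 = 4.53332 m⁴.
Centre of pressure: y_p = y_c + I_c/(y_c·A) = 6.9 + 4.53332/(6.9 × 7.54768) = 6.9 + 0.087047 = 6.98705 m along the plane.
The resultant acts 1.55 + 0.087047 = 1.63705 m (along the plate) below the hinge at the top edge, so the moment about the hinge is M = F × 1.63705 = 577.311 × 1.63705 = 945.087 kN·m.
A normal force at the bottom, 3.1 m from the hinge, must supply this moment: P = 945.087/3.1 = 304.867 kN.

P ≈ 305 kN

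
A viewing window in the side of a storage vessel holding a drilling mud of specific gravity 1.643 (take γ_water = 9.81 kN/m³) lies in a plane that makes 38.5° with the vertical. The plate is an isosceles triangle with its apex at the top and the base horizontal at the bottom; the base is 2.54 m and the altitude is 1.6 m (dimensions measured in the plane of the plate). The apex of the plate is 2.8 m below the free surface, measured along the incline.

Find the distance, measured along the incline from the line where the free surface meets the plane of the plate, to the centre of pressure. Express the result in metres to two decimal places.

y_p = 3.90 m

γ = 1.643 × 9.81 = 16.11783 kN/m³.
The plate makes 38.5° with the vertical, i.e. θ = 90° − 38.5° = 51.5° to the horizontal. Measuring y along the incline from the free-surface line, vertical depth h = y·sinθ with sinθ = 0.782608.
With the apex up, the centroid sits 2h/3 = 2 × 1.6/3 = 1.06667 m below the apex, so y_c = 2.8 + 1.06667 = 3.86667 m and h_c = 3.86667 × 0.782608 = 3.02609 m.
A = ½ × 2.54 × 1.6 = 2.032 m².
Resultant F = γ·h_c·A = 16.11783 × 3.02609 × 2.032 = 99.1088 kN.
I_c = b·h³/36 = 2.54 × 1.6³/36 = 0.288996 m⁴.
Centre of pressure: y_p = y_c + I_c/(y_c·A) = 3.86667 + 0.288996/(3.86667 × 2.032) = 3.86667 + 0.0367816 = 3.90345 m along the plane.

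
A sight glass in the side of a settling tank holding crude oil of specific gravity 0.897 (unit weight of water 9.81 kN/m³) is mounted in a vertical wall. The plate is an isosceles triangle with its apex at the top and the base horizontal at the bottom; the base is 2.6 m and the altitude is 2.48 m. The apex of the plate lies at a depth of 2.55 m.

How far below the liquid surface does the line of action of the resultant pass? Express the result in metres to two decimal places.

h_p = 4.28 m

γ = 0.897 × 9.81 = 8.79957 kN/m³.
With the apex up, the centroid sits 2h/3 = 2 × 2.48/3 = 1.65333 m below the apex, so the centroid depth is h_c = 2.55 + 1.65333 = 4.20333 m.
A = ½ × 2.6 × 2.48 = 3.224 m².
Resultant F = γ·h_c·A = 8.79957 × 4.20333 × 3.224 = 119.248 kN.
I_c = b·h³/36 = 2.6 × 2.48³/36 = 1.1016 m⁴.
Centre of pressure: y_p = y_c + I_c/(y_c·A) = 4.20333 + 1.1016/(4.20333 × 3.224) = 4.20333 + 0.0812897 = 4.28462 m along the plane.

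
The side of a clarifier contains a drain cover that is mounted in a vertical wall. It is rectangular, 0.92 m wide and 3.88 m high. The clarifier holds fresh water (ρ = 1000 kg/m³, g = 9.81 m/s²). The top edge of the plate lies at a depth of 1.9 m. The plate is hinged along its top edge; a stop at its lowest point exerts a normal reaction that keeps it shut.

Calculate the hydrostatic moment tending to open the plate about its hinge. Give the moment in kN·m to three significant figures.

γ = ρg = 1000 × 9.81 = 9810 N/m³ = 9.81 kN/m³.
The centroid lies 3.88/2 = 1.94 m below the top edge, so the centroid depth is h_c = 1.9 + 1.94 = 3.84 m.
A = 0.92 × 3.88 = 3.5696 m².
Resultant F = γ·h_c·A = 9.81 × 3.84 × 3.5696 = 134.468 kN.
I_c = b·h³/12 = 0.92 × 3.88³/12 = 4.47818 m⁴.
Centre of pressure: y_p = y_c + I_c/(y_c·A) = 3.84 + 4.47818/(3.84 × 3.5696) = 3.84 + 0.326701 = 4.1667 m along the plane.
The resultant acts 1.94 + 0.326701 = 2.2667 m (along the plate) below the hinge at the top edge, so the moment about the hinge is M = F × 2.2667 = 134.468 × 2.2667 = 304.799 kN·m.

M ≈ 305 kN·m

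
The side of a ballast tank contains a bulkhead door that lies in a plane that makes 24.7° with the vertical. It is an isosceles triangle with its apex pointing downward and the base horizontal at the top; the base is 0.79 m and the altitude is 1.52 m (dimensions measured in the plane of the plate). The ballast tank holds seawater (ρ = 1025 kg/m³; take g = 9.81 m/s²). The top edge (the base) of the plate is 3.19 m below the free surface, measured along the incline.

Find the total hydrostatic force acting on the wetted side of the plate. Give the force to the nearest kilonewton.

γ = ρg = 1025 × 9.81 / 1000 = 10.05525 kN/m³.
The plate makes 24.7° with the vertical, i.e. θ = 90° − 24.7° = 65.3° to the horizontal. Measuring y along the incline from the free-surface line, vertical depth h = y·sinθ with sinθ = 0.908508.
With the apex down, the centroid sits h/3 = 1.52/3 = 0.506667 m below the base (the top edge), so y_c = 3.19 + 0.506667 = 3.69667 m and h_c = 3.69667 × 0.908508 = 3.35845 m.
A = ½ × 0.79 × 1.52 = 0.6004 m².
Resultant F = γ·h_c·A = 10.05525 × 3.35845 × 0.6004 = 20.2755 kN.

F ≈ 20 kN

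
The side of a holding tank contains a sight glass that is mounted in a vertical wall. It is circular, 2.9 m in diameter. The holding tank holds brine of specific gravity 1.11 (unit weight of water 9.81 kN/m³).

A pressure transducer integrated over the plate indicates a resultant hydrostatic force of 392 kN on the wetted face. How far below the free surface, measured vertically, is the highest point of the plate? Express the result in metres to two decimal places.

γ = 1.11 × 9.81 = 10.8891 kN/m³.
A = π(1.45)² = 6.6052 m².
From F = γ·h_c·A, the centroid depth is h_c = 392/(10.8891 × 6.6052) = 5.45015 m.
The centroid is at the centre, 1.45 m below the top of the plate, so the highest point sits at h_top = 5.45015 − 1.45 = 4.00015 m below the surface.

d_top ≈ 4.00 m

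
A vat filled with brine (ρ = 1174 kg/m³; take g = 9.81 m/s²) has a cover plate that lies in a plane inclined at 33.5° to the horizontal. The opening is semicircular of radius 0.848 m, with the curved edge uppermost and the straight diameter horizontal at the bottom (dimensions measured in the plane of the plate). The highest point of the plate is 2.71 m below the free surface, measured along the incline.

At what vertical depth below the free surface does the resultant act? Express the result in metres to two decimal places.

h_p = 1.77 m

γ = ρg = 1174 × 9.81 / 1000 = 11.51694 kN/m³.
Let θ = 33.5° be the plate's angle to the horizontal; measure y along the incline from where the plane meets the free surface. Vertical depth h = y·sinθ with sinθ = 0.551937.
The centroid lies 4r/(3π) = 0.359902 m above the diameter, so r − 4r/(3π) = 0.848 − 0.359902 = 0.488098 m below the topmost point, so y_c = 2.71 + 0.488098 = 3.1981 m and h_c = 3.1981 × 0.551937 = 1.76515 m.
A = πr²/2 = π × 0.848²/2 = 1.12957 m².
Resultant F = γ·h_c·A = 11.51694 × 1.76515 × 1.12957 = 22.9632 kN.
I_c = (π/8 − 8/(9π))·r⁴ = 0.109757 × 0.848⁴ = 0.0567565 m⁴.
Centre of pressure: y_p = y_c + I_c/(y_c·A) = 3.1981 + 0.0567565/(3.1981 × 1.12957) = 3.1981 + 0.0157112 = 3.21381 m along the plane.
Vertically, h_p = y_p·sinθ = 3.21381 × 0.551937 = 1.77382 m.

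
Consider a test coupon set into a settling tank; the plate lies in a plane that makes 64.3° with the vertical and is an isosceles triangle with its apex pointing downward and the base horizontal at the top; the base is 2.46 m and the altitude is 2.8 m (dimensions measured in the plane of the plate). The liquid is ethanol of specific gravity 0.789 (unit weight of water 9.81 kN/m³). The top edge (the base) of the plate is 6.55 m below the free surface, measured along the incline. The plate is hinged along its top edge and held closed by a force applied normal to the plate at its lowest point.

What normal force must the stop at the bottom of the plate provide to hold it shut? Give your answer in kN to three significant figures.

P ≈ 30.6 kN

γ = 0.789 × 9.81 = 7.74009 kN/m³.
The plate makes 64.3° with the vertical, i.e. θ = 90° − 64.3° = 25.7° to the horizontal. Measuring y along the incline from the free-surface line, vertical depth h = y·sinθ with sinθ = 0.433659.
With the apex down, the centroid sits h/3 = 2.8/3 = 0.933333 m below the base (the top edge), so y_c = 6.55 + 0.933333 = 7.48333 m and h_c = 7.48333 × 0.433659 = 3.24521 m.
A = ½ × 2.46 × 2.8 = 3.444 m².
Resultant F = γ·h_c·A = 7.74009 × 3.24521 × 3.444 = 86.5071 kN.
I_c = b·h³/36 = 2.46 × 2.8³/36 = 1.50005 m⁴.
Centre of pressure: y_p = y_c + I_c/(y_c·A) = 7.48333 + 1.50005/(7.48333 × 3.444) = 7.48333 + 0.0582033 = 7.54153 m along the plane.
The resultant acts 0.933333 + 0.0582033 = 0.991536 m (along the plate) below the hinge at the top edge, so the moment about the hinge is M = F × 0.991536 = 86.5071 × 0.991536 = 85.7749 kN·m.
A normal force at the bottom, 2.8 m from the hinge, must supply this moment: P = 85.7749/2.8 = 30.6339 kN.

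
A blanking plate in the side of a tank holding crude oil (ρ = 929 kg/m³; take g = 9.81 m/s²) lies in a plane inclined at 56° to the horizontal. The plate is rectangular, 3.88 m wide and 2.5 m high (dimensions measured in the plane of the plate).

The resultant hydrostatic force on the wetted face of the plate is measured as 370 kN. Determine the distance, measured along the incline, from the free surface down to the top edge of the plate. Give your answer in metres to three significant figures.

y_top ≈ 3.80 m

γ = ρg = 929 × 9.81 / 1000 = 9.11349 kN/m³.
A = 3.88 × 2.5 = 9.7 m².
From F = γ·h_c·A, the centroid depth is h_c = 370/(9.11349 × 9.7) = 4.18548 m.
Let θ = 56° be the plate's angle to the horizontal; measure y along the incline from where the plane meets the free surface. Vertical depth h = y·sinθ with sinθ = 0.829038.
Along the incline, y_c = h_c/sinθ = 4.18548/0.829038 = 5.0486 m.
The centroid lies 2.5/2 = 1.25 m below the top edge, so the top edge sits at y_top = 5.0486 − 1.25 = 3.7986 m along the incline.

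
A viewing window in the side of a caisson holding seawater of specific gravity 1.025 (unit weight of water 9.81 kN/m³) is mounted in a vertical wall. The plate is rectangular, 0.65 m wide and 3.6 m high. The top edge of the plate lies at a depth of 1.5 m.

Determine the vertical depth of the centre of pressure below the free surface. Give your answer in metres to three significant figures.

γ = 1.025 × 9.81 = 10.05525 kN/m³.
The centroid lies 3.6/2 = 1.8 m below the top edge, so the centroid depth is h_c = 1.5 + 1.8 = 3.3 m.
A = 0.65 × 3.6 = 2.34 m².
Resultant F = γ·h_c·A = 10.05525 × 3.3 × 2.34 = 77.6466 kN.
I_c = b·h³/12 = 0.65 × 3.6³/12 = 2.5272 m⁴.
Centre of pressure: y_p = y_c + I_c/(y_c·A) = 3.3 + 2.5272/(3.3 × 2.34) = 3.3 + 0.327273 = 3.62727 m along the plane.

h_p = 3.63 m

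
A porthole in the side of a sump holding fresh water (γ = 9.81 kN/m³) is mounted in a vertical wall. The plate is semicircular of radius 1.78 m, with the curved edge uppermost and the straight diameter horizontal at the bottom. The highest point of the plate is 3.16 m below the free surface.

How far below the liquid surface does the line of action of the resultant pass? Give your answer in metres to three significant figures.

h_p = 4.24 m

γ = 9.81 kN/m³.
The centroid lies 4r/(3π) = 0.755455 m above the diameter, so r − 4r/(3π) = 1.78 − 0.755455 = 1.02455 m below the topmost point, so the centroid depth is h_c = 3.16 + 1.02455 = 4.18455 m.
A = πr²/2 = π × 1.78²/2 = 4.97691 m².
Resultant F = γ·h_c·A = 9.81 × 4.18455 × 4.97691 = 204.304 kN.
I_c = (π/8 − 8/(9π))·r⁴ = 0.109757 × 1.78⁴ = 1.10182 m⁴.
Centre of pressure: y_p = y_c + I_c/(y_c·A) = 4.18455 + 1.10182/(4.18455 × 4.97691) = 4.18455 + 0.0529057 = 4.23746 m along the plane.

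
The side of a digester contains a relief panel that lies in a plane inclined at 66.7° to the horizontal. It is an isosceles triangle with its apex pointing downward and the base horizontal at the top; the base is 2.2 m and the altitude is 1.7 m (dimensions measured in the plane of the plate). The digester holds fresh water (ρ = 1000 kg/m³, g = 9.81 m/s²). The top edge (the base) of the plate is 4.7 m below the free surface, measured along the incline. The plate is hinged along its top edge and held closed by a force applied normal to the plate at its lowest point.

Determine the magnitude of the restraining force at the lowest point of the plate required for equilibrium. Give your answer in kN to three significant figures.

P ≈ 31.2 kN

γ = ρg = 1000 × 9.81 = 9810 N/m³ = 9.81 kN/m³.
Let θ = 66.7° be the plate's angle to the horizontal; measure y along the incline from where the plane meets the free surface. Vertical depth h = y·sinθ with sinθ = 0.918446.
With the apex down, the centroid sits h/3 = 1.7/3 = 0.566667 m below the base (the top edge), so y_c = 4.7 + 0.566667 = 5.26667 m and h_c = 5.26667 × 0.918446 = 4.83715 m.
A = ½ × 2.2 × 1.7 = 1.87 m².
Resultant F = γ·h_c·A = 9.81 × 4.83715 × 1.87 = 88.7361 kN.
I_c = b·h³/36 = 2.2 × 1.7³/36 = 0.300239 m⁴.
Centre of pressure: y_p = y_c + I_c/(y_c·A) = 5.26667 + 0.300239/(5.26667 × 1.87) = 5.26667 + 0.0304852 = 5.29716 m along the plane.
The resultant acts 0.566667 + 0.0304852 = 0.597152 m (along the plate) below the hinge at the top edge, so the moment about the hinge is M = F × 0.597152 = 88.7361 × 0.597152 = 52.9889 kN·m.
A normal force at the bottom, 1.7 m from the hinge, must supply this moment: P = 52.9889/1.7 = 31.1699 kN.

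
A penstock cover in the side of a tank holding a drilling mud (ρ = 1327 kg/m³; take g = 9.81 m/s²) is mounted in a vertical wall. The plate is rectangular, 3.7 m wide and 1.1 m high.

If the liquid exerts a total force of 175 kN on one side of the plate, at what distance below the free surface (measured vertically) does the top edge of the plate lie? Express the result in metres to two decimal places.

γ = ρg = 1327 × 9.81 / 1000 = 13.01787 kN/m³.
A = 3.7 × 1.1 = 4.07 m².
From F = γ·h_c·A, the centroid depth is h_c = 175/(13.01787 × 4.07) = 3.30296 m.
The centroid lies 1.1/2 = 0.55 m below the top edge, so the top edge sits at h_top = 3.30296 − 0.55 = 2.75296 m below the surface.

d_top ≈ 2.75 m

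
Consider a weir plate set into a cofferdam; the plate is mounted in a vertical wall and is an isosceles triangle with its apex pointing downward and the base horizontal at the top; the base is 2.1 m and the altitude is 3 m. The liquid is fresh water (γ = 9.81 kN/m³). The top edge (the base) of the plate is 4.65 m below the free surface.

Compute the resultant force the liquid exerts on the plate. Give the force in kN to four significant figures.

F ≈ 174.6 kN

γ = 9.81 kN/m³.
With the apex down, the centroid sits h/3 = 3/3 = 1 m below the base (the top edge), so the centroid depth is h_c = 4.65 + 1 = 5.65 m.
A = ½ × 2.1 × 3 = 3.15 m².
Resultant F = γ·h_c·A = 9.81 × 5.65 × 3.15 = 174.593 kN.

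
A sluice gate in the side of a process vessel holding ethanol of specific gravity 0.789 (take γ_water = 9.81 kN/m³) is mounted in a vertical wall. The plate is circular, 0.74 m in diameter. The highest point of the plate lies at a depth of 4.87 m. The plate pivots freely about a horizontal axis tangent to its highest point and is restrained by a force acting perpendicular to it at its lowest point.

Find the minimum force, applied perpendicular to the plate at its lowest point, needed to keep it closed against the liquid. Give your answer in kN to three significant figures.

γ = 0.789 × 9.81 = 7.74009 kN/m³.
The centroid is at the centre, 0.37 m below the top of the plate, so the centroid depth is h_c = 4.87 + 0.37 = 5.24 m.
A = π(0.37)² = 0.430084 m².
Resultant F = γ·h_c·A = 7.74009 × 5.24 × 0.430084 = 17.4434 kN.
I_c = πr⁴/4 = π × 0.37⁴/4 = 0.0147196 m⁴.
Centre of pressure: y_p = y_c + I_c/(y_c·A) = 5.24 + 0.0147196/(5.24 × 0.430084) = 5.24 + 0.00653148 = 5.24653 m along the plane.
The resultant acts 0.37 + 0.00653148 = 0.376531 m (along the plate) below the hinge at the top edge, so the moment about the hinge is M = F × 0.376531 = 17.4434 × 0.376531 = 6.56798 kN·m.
A normal force at the bottom, 0.74 m from the hinge, must supply this moment: P = 6.56798/0.74 = 8.87565 kN.

P ≈ 8.88 kN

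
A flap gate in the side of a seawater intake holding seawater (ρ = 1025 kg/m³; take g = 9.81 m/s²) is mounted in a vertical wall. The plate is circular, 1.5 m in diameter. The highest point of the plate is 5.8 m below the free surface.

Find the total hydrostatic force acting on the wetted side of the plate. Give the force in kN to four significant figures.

F ≈ 116.4 kN

γ = ρg = 1025 × 9.81 / 1000 = 10.05525 kN/m³.
The centroid is at the centre, 0.75 m below the top of the plate, so the centroid depth is h_c = 5.8 + 0.75 = 6.55 m.
A = π(0.75)² = 1.76715 m².
Resultant F = γ·h_c·A = 10.05525 × 6.55 × 1.76715 = 116.388 kN.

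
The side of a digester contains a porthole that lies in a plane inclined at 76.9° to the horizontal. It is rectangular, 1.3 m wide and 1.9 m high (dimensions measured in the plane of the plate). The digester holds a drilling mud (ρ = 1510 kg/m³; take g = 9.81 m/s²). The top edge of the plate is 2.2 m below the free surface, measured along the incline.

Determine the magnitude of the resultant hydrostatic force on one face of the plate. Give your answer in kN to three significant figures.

γ = ρg = 1510 × 9.81 / 1000 = 14.8131 kN/m³.
Let θ = 76.9° be the plate's angle to the horizontal; measure y along the incline from where the plane meets the free surface. Vertical depth h = y·sinθ with sinθ = 0.973976.
The centroid lies 1.9/2 = 0.95 m below the top edge, so y_c = 2.2 + 0.95 = 3.15 m and h_c = 3.15 × 0.973976 = 3.06802 m.
A = 1.3 × 1.9 = 2.47 m².
Resultant F = γ·h_c·A = 14.8131 × 3.06802 × 2.47 = 112.254 kN.

F ≈ 112 kN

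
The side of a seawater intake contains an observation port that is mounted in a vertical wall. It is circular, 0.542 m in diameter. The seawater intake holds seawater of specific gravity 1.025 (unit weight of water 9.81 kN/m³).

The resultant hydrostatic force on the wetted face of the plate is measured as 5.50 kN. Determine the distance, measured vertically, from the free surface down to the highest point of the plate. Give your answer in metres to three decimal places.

d_top ≈ 2.100 m

γ = 1.025 × 9.81 = 10.05525 kN/m³.
A = π(0.271)² = 0.230722 m².
From F = γ·h_c·A, the centroid depth is h_c = 5.50/(10.05525 × 0.230722) = 2.37072 m.
The centroid is at the centre, 0.271 m below the top of the plate, so the highest point sits at h_top = 2.37072 − 0.271 = 2.09972 m below the surface.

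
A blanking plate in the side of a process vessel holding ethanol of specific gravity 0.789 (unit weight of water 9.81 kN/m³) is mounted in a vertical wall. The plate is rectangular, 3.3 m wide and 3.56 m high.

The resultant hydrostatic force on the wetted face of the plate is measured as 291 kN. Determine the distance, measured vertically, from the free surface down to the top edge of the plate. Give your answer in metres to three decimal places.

d_top ≈ 1.420 m

γ = 0.789 × 9.81 = 7.74009 kN/m³.
A = 3.3 × 3.56 = 11.748 m².
From F = γ·h_c·A, the centroid depth is h_c = 291/(7.74009 × 11.748) = 3.20024 m.
The centroid lies 3.56/2 = 1.78 m below the top edge, so the top edge sits at h_top = 3.20024 − 1.78 = 1.42024 m below the surface.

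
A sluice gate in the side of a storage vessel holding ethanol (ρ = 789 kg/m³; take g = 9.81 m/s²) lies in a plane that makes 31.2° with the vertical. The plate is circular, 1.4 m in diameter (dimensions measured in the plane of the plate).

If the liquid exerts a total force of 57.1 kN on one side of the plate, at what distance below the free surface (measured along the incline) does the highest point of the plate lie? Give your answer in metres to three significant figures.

y_top ≈ 4.90 m

γ = ρg = 789 × 9.81 / 1000 = 7.74009 kN/m³.
A = π(0.7)² = 1.53938 m².
From F = γ·h_c·A, the centroid depth is h_c = 57.1/(7.74009 × 1.53938) = 4.7923 m.
The plate makes 31.2° with the vertical, i.e. θ = 90° − 31.2° = 58.8° to the horizontal. Measuring y along the incline from the free-surface line, vertical depth h = y·sinθ with sinθ = 0.855364.
Along the incline, y_c = h_c/sinθ = 4.7923/0.855364 = 5.60264 m.
The centroid is at the centre, 0.7 m below the top of the plate, so the highest point sits at y_top = 5.60264 − 0.7 = 4.90264 m along the incline.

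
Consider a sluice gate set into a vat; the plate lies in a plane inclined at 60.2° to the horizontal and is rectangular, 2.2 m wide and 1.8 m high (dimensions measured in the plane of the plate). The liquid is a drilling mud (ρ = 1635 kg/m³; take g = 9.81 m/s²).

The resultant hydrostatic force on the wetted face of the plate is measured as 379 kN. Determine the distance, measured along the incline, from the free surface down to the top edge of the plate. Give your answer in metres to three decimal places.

γ = ρg = 1635 × 9.81 / 1000 = 16.03935 kN/m³.
A = 2.2 × 1.8 = 3.96 m².
From F = γ·h_c·A, the centroid depth is h_c = 379/(16.03935 × 3.96) = 5.96702 m.
Let θ = 60.2° be the plate's angle to the horizontal; measure y along the incline from where the plane meets the free surface. Vertical depth h = y·sinθ with sinθ = 0.867765.
Along the incline, y_c = h_c/sinθ = 5.96702/0.867765 = 6.87631 m.
The centroid lies 1.8/2 = 0.9 m below the top edge, so the top edge sits at y_top = 6.87631 − 0.9 = 5.97631 m along the incline.

y_top ≈ 5.976 m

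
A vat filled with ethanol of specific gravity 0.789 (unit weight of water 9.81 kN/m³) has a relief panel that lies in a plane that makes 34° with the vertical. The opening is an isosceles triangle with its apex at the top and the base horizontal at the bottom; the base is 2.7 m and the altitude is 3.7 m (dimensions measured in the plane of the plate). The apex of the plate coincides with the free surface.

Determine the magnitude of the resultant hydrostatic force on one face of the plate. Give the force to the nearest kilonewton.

F ≈ 79 kN

γ = 0.789 × 9.81 = 7.74009 kN/m³.
The plate makes 34° with the vertical, i.e. θ = 90° − 34° = 56° to the horizontal. Measuring y along the incline from the free-surface line, vertical depth h = y·sinθ with sinθ = 0.829038.
With the apex up, the centroid sits 2h/3 = 2 × 3.7/3 = 2.46667 m below the apex, so y_c = 2.46667 m and h_c = 2.46667 × 0.829038 = 2.04496 m.
A = ½ × 2.7 × 3.7 = 4.995 m².
Resultant F = γ·h_c·A = 7.74009 × 2.04496 × 4.995 = 79.0617 kN.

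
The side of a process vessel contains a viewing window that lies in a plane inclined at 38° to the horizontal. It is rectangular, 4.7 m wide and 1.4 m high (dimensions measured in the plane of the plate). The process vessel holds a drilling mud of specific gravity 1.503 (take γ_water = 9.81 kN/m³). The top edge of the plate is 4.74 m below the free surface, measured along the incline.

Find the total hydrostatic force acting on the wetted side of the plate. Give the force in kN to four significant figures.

γ = 1.503 × 9.81 = 14.74443 kN/m³.
Let θ = 38° be the plate's angle to the horizontal; measure y along the incline from where the plane meets the free surface. Vertical depth h = y·sinθ with sinθ = 0.615661.
The centroid lies 1.4/2 = 0.7 m below the top edge, so y_c = 4.74 + 0.7 = 5.44 m and h_c = 5.44 × 0.615661 = 3.3492 m.
A = 4.7 × 1.4 = 6.58 m².
Resultant F = γ·h_c·A = 14.74443 × 3.3492 × 6.58 = 324.934 kN.

F ≈ 324.9 kN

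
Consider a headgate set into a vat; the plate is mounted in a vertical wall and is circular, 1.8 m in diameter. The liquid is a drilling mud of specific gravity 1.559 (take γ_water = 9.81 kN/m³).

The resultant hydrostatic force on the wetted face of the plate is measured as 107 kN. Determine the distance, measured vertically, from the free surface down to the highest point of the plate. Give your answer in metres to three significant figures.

d_top ≈ 1.85 m

γ = 1.559 × 9.81 = 15.29379 kN/m³.
A = π(0.9)² = 2.54469 m².
From F = γ·h_c·A, the centroid depth is h_c = 107/(15.29379 × 2.54469) = 2.74937 m.
The centroid is at the centre, 0.9 m below the top of the plate, so the highest point sits at h_top = 2.74937 − 0.9 = 1.84937 m below the surface.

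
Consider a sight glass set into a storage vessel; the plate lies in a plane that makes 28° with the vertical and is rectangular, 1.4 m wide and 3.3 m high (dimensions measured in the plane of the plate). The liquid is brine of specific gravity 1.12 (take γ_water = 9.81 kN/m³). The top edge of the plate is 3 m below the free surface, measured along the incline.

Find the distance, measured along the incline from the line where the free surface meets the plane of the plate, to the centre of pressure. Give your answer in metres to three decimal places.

y_p = 4.845 m

γ = 1.12 × 9.81 = 10.9872 kN/m³.
The plate makes 28° with the vertical, i.e. θ = 90° − 28° = 62° to the horizontal. Measuring y along the incline from the free-surface line, vertical depth h = y·sinθ with sinθ = 0.882948.
The centroid lies 3.3/2 = 1.65 m below the top edge, so y_c = 3 + 1.65 = 4.65 m and h_c = 4.65 × 0.882948 = 4.10571 m.
A = 1.4 × 3.3 = 4.62 m².
Resultant F = γ·h_c·A = 10.9872 × 4.10571 × 4.62 = 208.409 kN.
I_c = b·h³/12 = 1.4 × 3.3³/12 = 4.19265 m⁴.
Centre of pressure: y_p = y_c + I_c/(y_c·A) = 4.65 + 4.19265/(4.65 × 4.62) = 4.65 + 0.195161 = 4.84516 m along the plane.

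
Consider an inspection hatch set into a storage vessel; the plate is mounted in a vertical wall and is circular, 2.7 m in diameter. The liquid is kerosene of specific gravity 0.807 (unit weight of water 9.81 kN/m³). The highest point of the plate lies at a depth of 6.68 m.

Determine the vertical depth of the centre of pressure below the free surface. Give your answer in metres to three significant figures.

γ = 0.807 × 9.81 = 7.91667 kN/m³.
The centroid is at the centre, 1.35 m below the top of the plate, so the centroid depth is h_c = 6.68 + 1.35 = 8.03 m.
A = π(1.35)² = 5.72555 m².
Resultant F = γ·h_c·A = 7.91667 × 8.03 × 5.72555 = 363.978 kN.
I_c = πr⁴/4 = π × 1.35⁴/4 = 2.6087 m⁴.
Centre of pressure: y_p = y_c + I_c/(y_c·A) = 8.03 + 2.6087/(8.03 × 5.72555) = 8.03 + 0.0567403 = 8.08674 m along the plane.

h_p = 8.09 m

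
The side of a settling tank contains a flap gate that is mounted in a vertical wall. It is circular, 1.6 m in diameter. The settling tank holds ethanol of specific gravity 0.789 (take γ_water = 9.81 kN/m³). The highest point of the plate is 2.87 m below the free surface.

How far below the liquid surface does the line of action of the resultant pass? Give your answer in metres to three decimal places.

γ = 0.789 × 9.81 = 7.74009 kN/m³.
The centroid is at the centre, 0.8 m below the top of the plate, so the centroid depth is h_c = 2.87 + 0.8 = 3.67 m.
A = π(0.8)² = 2.01062 m².
Resultant F = γ·h_c·A = 7.74009 × 3.67 × 2.01062 = 57.1139 kN.
I_c = πr⁴/4 = π × 0.8⁴/4 = 0.321699 m⁴.
Centre of pressure: y_p = y_c + I_c/(y_c·A) = 3.67 + 0.321699/(3.67 × 2.01062) = 3.67 + 0.0435967 = 3.7136 m along the plane.

h_p = 3.714 m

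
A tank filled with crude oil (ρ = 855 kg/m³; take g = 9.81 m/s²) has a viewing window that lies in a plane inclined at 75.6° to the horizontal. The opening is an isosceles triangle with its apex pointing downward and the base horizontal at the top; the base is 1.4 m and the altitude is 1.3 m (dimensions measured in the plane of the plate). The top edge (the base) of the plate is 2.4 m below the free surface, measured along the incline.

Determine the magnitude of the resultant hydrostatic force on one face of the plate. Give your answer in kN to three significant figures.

γ = ρg = 855 × 9.81 / 1000 = 8.38755 kN/m³.
Let θ = 75.6° be the plate's angle to the horizontal; measure y along the incline from where the plane meets the free surface. Vertical depth h = y·sinθ with sinθ = 0.968583.
With the apex down, the centroid sits h/3 = 1.3/3 = 0.433333 m below the base (the top edge), so y_c = 2.4 + 0.433333 = 2.83333 m and h_c = 2.83333 × 0.968583 = 2.74432 m.
A = ½ × 1.4 × 1.3 = 0.91 m².
Resultant F = γ·h_c·A = 8.38755 × 2.74432 × 0.91 = 20.9465 kN.

F ≈ 20.9 kN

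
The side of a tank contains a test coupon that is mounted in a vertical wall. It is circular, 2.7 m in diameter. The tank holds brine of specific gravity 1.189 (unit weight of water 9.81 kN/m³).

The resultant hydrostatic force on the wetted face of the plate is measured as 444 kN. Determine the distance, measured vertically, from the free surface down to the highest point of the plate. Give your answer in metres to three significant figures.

d_top ≈ 5.30 m

γ = 1.189 × 9.81 = 11.66409 kN/m³.
A = π(1.35)² = 5.72555 m².
From F = γ·h_c·A, the centroid depth is h_c = 444/(11.66409 × 5.72555) = 6.64837 m.
The centroid is at the centre, 1.35 m below the top of the plate, so the highest point sits at h_top = 6.64837 − 1.35 = 5.29837 m below the surface.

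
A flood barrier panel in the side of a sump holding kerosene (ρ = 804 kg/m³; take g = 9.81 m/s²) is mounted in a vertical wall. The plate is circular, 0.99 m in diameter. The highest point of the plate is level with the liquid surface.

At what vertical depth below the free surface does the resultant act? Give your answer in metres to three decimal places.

h_p = 0.619 m

γ = ρg = 804 × 9.81 / 1000 = 7.88724 kN/m³.
The centroid is at the centre, 0.495 m below the top of the plate, so the centroid depth is h_c = 0.495 m.
A = π(0.495)² = 0.769769 m².
Resultant F = γ·h_c·A = 7.88724 × 0.495 × 0.769769 = 3.00532 kN.
I_c = πr⁴/4 = π × 0.495⁴/4 = 0.0471531 m⁴.
Centre of pressure: y_p = y_c + I_c/(y_c·A) = 0.495 + 0.0471531/(0.495 × 0.769769) = 0.495 + 0.12375 = 0.61875 m along the plane.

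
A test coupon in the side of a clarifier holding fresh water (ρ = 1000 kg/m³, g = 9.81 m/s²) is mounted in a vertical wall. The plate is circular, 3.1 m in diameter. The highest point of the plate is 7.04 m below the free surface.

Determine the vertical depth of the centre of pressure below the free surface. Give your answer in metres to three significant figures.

γ = ρg = 1000 × 9.81 = 9810 N/m³ = 9.81 kN/m³.
The centroid is at the centre, 1.55 m below the top of the plate, so the centroid depth is h_c = 7.04 + 1.55 = 8.59 m.
A = π(1.55)² = 7.54768 m².
Resultant F = γ·h_c·A = 9.81 × 8.59 × 7.54768 = 636.027 kN.
I_c = πr⁴/4 = π × 1.55⁴/4 = 4.53332 m⁴.
Centre of pressure: y_p = y_c + I_c/(y_c·A) = 8.59 + 4.53332/(8.59 × 7.54768) = 8.59 + 0.0699213 = 8.65992 m along the plane.

h_p = 8.66 m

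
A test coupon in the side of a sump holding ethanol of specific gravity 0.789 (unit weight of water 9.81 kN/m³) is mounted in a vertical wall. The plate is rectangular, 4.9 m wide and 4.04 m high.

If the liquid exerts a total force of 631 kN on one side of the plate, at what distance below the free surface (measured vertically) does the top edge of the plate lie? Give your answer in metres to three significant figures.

d_top ≈ 2.10 m

γ = 0.789 × 9.81 = 7.74009 kN/m³.
A = 4.9 × 4.04 = 19.796 m².
From F = γ·h_c·A, the centroid depth is h_c = 631/(7.74009 × 19.796) = 4.11819 m.
The centroid lies 4.04/2 = 2.02 m below the top edge, so the top edge sits at h_top = 4.11819 − 2.02 = 2.09819 m below the surface.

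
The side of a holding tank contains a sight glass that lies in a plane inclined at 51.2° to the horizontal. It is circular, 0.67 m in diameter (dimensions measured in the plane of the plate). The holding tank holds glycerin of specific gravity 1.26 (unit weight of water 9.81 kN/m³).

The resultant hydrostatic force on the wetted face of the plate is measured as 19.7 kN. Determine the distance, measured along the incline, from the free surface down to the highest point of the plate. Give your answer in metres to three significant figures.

γ = 1.26 × 9.81 = 12.3606 kN/m³.
A = π(0.335)² = 0.352565 m².
From F = γ·h_c·A, the centroid depth is h_c = 19.7/(12.3606 × 0.352565) = 4.52051 m.
Let θ = 51.2° be the plate's angle to the horizontal; measure y along the incline from where the plane meets the free surface. Vertical depth h = y·sinθ with sinθ = 0.779338.
Along the incline, y_c = h_c/sinθ = 4.52051/0.779338 = 5.80045 m.
The centroid is at the centre, 0.335 m below the top of the plate, so the highest point sits at y_top = 5.80045 − 0.335 = 5.46545 m along the incline.

y_top ≈ 5.47 m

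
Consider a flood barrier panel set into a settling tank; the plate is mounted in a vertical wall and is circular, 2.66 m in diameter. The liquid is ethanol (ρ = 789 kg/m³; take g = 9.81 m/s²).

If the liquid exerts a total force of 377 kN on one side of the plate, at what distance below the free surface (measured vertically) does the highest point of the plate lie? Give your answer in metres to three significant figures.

d_top ≈ 7.43 m

γ = ρg = 789 × 9.81 / 1000 = 7.74009 kN/m³.
A = π(1.33)² = 5.55716 m².
From F = γ·h_c·A, the centroid depth is h_c = 377/(7.74009 × 5.55716) = 8.76481 m.
The centroid is at the centre, 1.33 m below the top of the plate, so the highest point sits at h_top = 8.76481 − 1.33 = 7.43481 m below the surface.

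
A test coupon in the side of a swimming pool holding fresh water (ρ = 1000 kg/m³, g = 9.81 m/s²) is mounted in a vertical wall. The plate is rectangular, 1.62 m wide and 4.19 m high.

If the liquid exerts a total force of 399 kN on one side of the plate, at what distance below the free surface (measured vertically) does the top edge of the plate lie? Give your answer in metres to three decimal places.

γ = ρg = 1000 × 9.81 = 9810 N/m³ = 9.81 kN/m³.
A = 1.62 × 4.19 = 6.7878 m².
From F = γ·h_c·A, the centroid depth is h_c = 399/(9.81 × 6.7878) = 5.99204 m.
The centroid lies 4.19/2 = 2.095 m below the top edge, so the top edge sits at h_top = 5.99204 − 2.095 = 3.89704 m below the surface.

d_top ≈ 3.897 m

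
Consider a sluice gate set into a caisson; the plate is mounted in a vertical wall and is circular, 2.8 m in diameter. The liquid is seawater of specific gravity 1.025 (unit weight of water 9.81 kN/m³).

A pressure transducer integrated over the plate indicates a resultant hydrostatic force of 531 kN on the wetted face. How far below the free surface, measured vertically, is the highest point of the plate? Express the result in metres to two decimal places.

d_top ≈ 7.18 m

γ = 1.025 × 9.81 = 10.05525 kN/m³.
A = π(1.4)² = 6.15752 m².
From F = γ·h_c·A, the centroid depth is h_c = 531/(10.05525 × 6.15752) = 8.57622 m.
The centroid is at the centre, 1.4 m below the top of the plate, so the highest point sits at h_top = 8.57622 − 1.4 = 7.17622 m below the surface.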